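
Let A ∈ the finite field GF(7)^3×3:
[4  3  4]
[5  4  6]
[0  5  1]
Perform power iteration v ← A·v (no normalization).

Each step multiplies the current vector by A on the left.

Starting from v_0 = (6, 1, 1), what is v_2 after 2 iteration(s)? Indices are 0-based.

v_0 = (6, 1, 1).
v_1 = A·v_0 = (3, 5, 6).
v_2 = A·v_1 = (2, 1, 3).

v_2 = (2, 1, 3)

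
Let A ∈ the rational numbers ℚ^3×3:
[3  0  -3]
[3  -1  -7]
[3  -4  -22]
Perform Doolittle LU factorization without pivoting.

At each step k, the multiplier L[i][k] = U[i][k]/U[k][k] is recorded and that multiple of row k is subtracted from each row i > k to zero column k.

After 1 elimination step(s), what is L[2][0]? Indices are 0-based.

L[2][0] = 1

[col 0] pivot 3
  R1 -= 1*R0 → (0, -1, -4)  (L[1][0] := 1)
  R2 -= 1*R0 → (0, -4, -19)  (L[2][0] := 1)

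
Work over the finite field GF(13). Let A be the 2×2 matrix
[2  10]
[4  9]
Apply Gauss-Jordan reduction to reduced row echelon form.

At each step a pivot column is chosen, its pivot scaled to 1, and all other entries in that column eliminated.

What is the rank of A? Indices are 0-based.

rank = 2

[1] R0 /= 2  ⇒  (1, 5)
     R1 -= 4·R0  ⇒  (0, 2)
[2] R1 /= 2  ⇒  (0, 1)
     R0 -= 5·R1  ⇒  (1, 0)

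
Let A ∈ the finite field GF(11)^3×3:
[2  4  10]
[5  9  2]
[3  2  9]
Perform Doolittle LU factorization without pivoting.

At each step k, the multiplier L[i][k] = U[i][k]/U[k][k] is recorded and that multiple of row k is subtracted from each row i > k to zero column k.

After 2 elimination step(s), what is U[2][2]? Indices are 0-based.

[col 0] pivot 2
  R1 -= 8*R0 → (0, 10, 10)  (L[1][0] := 8)
  R2 -= 7*R0 → (0, 7, 5)  (L[2][0] := 7)
[col 1] pivot 10
  R2 -= 4*R1 → (0, 0, 9)  (L[2][1] := 4)

U[2][2] = 9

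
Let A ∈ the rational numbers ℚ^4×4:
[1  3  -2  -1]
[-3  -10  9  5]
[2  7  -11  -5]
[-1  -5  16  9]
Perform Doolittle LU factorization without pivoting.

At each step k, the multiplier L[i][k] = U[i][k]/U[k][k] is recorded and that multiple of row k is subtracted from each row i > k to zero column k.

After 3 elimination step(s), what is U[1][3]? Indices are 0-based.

U[1][3] = 2

Step 1: pivot at (0,0) is 1.
  row1 ← row1 − (-3)·row0  ⇒  L[1][0]=-3, U row1=(0, -1, 3, 2)
  row2 ← row2 − (2)·row0  ⇒  L[2][0]=2, U row2=(0, 1, -7, -3)
  row3 ← row3 − (-1)·row0  ⇒  L[3][0]=-1, U row3=(0, -2, 14, 8)
Step 2: pivot at (1,1) is -1.
  row2 ← row2 − (-1)·row1  ⇒  L[2][1]=-1, U row2=(0, 0, -4, -1)
  row3 ← row3 − (2)·row1  ⇒  L[3][1]=2, U row3=(0, 0, 8, 4)
Step 3: pivot at (2,2) is -4.
  row3 ← row3 − (-2)·row2  ⇒  L[3][2]=-2, U row3=(0, 0, 0, 2)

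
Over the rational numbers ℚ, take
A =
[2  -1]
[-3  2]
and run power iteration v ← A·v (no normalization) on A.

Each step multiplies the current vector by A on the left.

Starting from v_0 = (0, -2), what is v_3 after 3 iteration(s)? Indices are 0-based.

v_0 = (0, -2).
v_1 = A·v_0 = (2, -4).
v_2 = A·v_1 = (8, -14).
v_3 = A·v_2 = (30, -52).

v_3 = (30, -52)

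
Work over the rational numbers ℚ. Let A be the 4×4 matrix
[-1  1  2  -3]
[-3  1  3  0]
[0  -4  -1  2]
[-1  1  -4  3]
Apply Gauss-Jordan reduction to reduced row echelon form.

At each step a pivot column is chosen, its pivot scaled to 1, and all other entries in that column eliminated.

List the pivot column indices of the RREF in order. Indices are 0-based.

pivot(0,0)=-1: scale R0 → (1, -1, -2, 3)
  clear (1,0): R1 −= (-3)R0 → (0, -2, -3, 9)
  clear (3,0): R3 −= (-1)R0 → (0, 0, -6, 6)
pivot(1,1)=-2: scale R1 → (0, 1, 3/2, -9/2)
  clear (0,1): R0 −= (-1)R1 → (1, 0, -1/2, -3/2)
  clear (2,1): R2 −= (-4)R1 → (0, 0, 5, -16)
pivot(2,2)=5: scale R2 → (0, 0, 1, -16/5)
  clear (0,2): R0 −= (-1/2)R2 → (1, 0, 0, -31/10)
  clear (1,2): R1 −= (3/2)R2 → (0, 1, 0, 3/10)
  clear (3,2): R3 −= (-6)R2 → (0, 0, 0, -66/5)
pivot(3,3)=-66/5: scale R3 → (0, 0, 0, 1)
  clear (0,3): R0 −= (-31/10)R3 → (1, 0, 0, 0)
  clear (1,3): R1 −= (3/10)R3 → (0, 1, 0, 0)
  clear (2,3): R2 −= (-16/5)R3 → (0, 0, 1, 0)

pivot columns: 0, 1, 2, 3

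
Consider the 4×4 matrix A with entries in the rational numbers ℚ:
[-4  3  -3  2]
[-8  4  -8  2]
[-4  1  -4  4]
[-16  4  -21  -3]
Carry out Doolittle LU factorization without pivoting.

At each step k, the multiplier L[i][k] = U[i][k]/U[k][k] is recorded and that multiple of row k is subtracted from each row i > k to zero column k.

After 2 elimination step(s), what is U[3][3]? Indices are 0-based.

[col 0] pivot -4
  R1 -= 2*R0 → (0, -2, -2, -2)  (L[1][0] := 2)
  R2 -= 1*R0 → (0, -2, -1, 2)  (L[2][0] := 1)
  R3 -= 4*R0 → (0, -8, -9, -11)  (L[3][0] := 4)
[col 1] pivot -2
  R2 -= 1*R1 → (0, 0, 1, 4)  (L[2][1] := 1)
  R3 -= 4*R1 → (0, 0, -1, -3)  (L[3][1] := 4)

U[3][3] = -3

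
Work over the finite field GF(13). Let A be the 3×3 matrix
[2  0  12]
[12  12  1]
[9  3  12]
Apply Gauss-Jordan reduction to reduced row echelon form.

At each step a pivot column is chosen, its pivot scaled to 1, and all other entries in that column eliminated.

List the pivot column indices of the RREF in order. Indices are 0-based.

pivot columns: 0, 1, 2

pivot(0,0)=2: scale R0 → (1, 0, 6)
  clear (1,0): R1 −= (12)R0 → (0, 12, 7)
  clear (2,0): R2 −= (9)R0 → (0, 3, 10)
pivot(1,1)=12: scale R1 → (0, 1, 6)
  clear (2,1): R2 −= (3)R1 → (0, 0, 5)
pivot(2,2)=5: scale R2 → (0, 0, 1)
  clear (0,2): R0 −= (6)R2 → (1, 0, 0)
  clear (1,2): R1 −= (6)R2 → (0, 1, 0)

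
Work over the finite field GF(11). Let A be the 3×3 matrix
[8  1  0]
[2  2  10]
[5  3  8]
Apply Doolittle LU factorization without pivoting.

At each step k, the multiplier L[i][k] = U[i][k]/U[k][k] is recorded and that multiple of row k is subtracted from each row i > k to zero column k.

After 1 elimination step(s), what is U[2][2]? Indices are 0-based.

[col 0] pivot 8
  R1 -= 3*R0 → (0, 10, 10)  (L[1][0] := 3)
  R2 -= 2*R0 → (0, 1, 8)  (L[2][0] := 2)

U[2][2] = 8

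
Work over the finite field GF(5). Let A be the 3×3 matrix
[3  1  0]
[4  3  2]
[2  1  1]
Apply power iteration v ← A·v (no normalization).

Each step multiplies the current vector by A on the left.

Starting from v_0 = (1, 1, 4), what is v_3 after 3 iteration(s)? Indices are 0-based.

v_0 = (1, 1, 4).
v_1 = A·v_0 = (4, 0, 2).
v_2 = A·v_1 = (2, 0, 0).
v_3 = A·v_2 = (1, 3, 4).

v_3 = (1, 3, 4)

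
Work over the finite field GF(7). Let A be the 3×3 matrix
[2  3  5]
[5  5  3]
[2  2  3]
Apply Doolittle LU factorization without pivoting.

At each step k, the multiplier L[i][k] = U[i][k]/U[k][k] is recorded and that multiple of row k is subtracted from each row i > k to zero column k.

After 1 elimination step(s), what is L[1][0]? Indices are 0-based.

[col 0] pivot 2
  R1 -= 6*R0 → (0, 1, 1)  (L[1][0] := 6)
  R2 -= 1*R0 → (0, 6, 5)  (L[2][0] := 1)

L[1][0] = 6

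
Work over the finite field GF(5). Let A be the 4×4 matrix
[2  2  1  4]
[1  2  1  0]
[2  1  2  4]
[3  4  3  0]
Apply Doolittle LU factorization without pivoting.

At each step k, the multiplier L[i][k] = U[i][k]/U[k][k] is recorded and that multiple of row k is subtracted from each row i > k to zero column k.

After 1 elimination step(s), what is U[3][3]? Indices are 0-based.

U[3][3] = 4

Step 1: pivot at (0,0) is 2.
  row1 ← row1 − (3)·row0  ⇒  L[1][0]=3, U row1=(0, 1, 3, 3)
  row2 ← row2 − (1)·row0  ⇒  L[2][0]=1, U row2=(0, 4, 1, 0)
  row3 ← row3 − (4)·row0  ⇒  L[3][0]=4, U row3=(0, 1, 4, 4)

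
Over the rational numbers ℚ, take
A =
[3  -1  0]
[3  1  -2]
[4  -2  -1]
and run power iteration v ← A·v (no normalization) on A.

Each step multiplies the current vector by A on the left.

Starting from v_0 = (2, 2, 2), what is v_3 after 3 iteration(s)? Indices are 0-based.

v_0 = (2, 2, 2).
v_1 = A·v_0 = (4, 4, 2).
v_2 = A·v_1 = (8, 12, 6).
v_3 = A·v_2 = (12, 24, 2).

v_3 = (12, 24, 2)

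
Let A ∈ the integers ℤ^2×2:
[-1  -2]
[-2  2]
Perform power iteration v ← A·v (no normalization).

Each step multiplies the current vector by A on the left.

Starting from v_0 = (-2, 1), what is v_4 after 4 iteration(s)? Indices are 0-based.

v_0 = (-2, 1).
v_1 = A·v_0 = (0, 6).
v_2 = A·v_1 = (-12, 12).
v_3 = A·v_2 = (-12, 48).
v_4 = A·v_3 = (-84, 120).

v_4 = (-84, 120)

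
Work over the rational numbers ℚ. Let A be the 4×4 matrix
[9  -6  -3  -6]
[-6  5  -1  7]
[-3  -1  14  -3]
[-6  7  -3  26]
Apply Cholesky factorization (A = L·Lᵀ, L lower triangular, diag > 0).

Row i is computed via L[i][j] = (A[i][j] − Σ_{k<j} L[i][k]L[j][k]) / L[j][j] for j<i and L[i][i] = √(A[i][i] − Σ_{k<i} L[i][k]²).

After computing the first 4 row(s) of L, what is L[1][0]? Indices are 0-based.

Step 1: L[0][0] = √(9) = 3.
  L[1][0] = (-6) / L[0][0] = -2.
Step 2: L[1][1] = √(1) = 1.
  L[2][0] = (-3) / L[0][0] = -1.
  L[2][1] = (-3) / L[1][1] = -3.
Step 3: L[2][2] = √(4) = 2.
  L[3][0] = (-6) / L[0][0] = -2.
  L[3][1] = (3) / L[1][1] = 3.
  L[3][2] = (4) / L[2][2] = 2.
Step 4: L[3][3] = √(9) = 3.

L[1][0] = -2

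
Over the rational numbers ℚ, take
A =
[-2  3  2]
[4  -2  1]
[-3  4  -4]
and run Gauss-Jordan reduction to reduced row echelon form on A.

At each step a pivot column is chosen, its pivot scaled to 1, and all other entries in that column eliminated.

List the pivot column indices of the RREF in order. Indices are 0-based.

pivot(0,0)=-2: scale R0 → (1, -3/2, -1)
  clear (1,0): R1 −= (4)R0 → (0, 4, 5)
  clear (2,0): R2 −= (-3)R0 → (0, -1/2, -7)
pivot(1,1)=4: scale R1 → (0, 1, 5/4)
  clear (0,1): R0 −= (-3/2)R1 → (1, 0, 7/8)
  clear (2,1): R2 −= (-1/2)R1 → (0, 0, -51/8)
pivot(2,2)=-51/8: scale R2 → (0, 0, 1)
  clear (0,2): R0 −= (7/8)R2 → (1, 0, 0)
  clear (1,2): R1 −= (5/4)R2 → (0, 1, 0)

pivot columns: 0, 1, 2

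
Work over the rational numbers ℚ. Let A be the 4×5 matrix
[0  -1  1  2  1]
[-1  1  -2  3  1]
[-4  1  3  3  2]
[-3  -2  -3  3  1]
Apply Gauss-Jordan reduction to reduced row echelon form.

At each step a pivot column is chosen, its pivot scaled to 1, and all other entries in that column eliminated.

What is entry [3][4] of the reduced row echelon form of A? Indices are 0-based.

step 1: exchange rows 0,1
step 1: normalize row 0 (÷-1) = (1, -1, 2, -3, -1)
  row 2: subtract -4×row0 = (0, -3, 11, -9, -2)
  row 3: subtract -3×row0 = (0, -5, 3, -6, -2)
step 2: normalize row 1 (÷-1) = (0, 1, -1, -2, -1)
  row 0: subtract -1×row1 = (1, 0, 1, -5, -2)
  row 2: subtract -3×row1 = (0, 0, 8, -15, -5)
  row 3: subtract -5×row1 = (0, 0, -2, -16, -7)
step 3: normalize row 2 (÷8) = (0, 0, 1, -15/8, -5/8)
  row 0: subtract 1×row2 = (1, 0, 0, -25/8, -11/8)
  row 1: subtract -1×row2 = (0, 1, 0, -31/8, -13/8)
  row 3: subtract -2×row2 = (0, 0, 0, -79/4, -33/4)
step 4: normalize row 3 (÷-79/4) = (0, 0, 0, 1, 33/79)
  row 0: subtract -25/8×row3 = (1, 0, 0, 0, -11/158)
  row 1: subtract -31/8×row3 = (0, 1, 0, 0, -1/158)
  row 2: subtract -15/8×row3 = (0, 0, 1, 0, 25/158)

M[3][4] = 33/79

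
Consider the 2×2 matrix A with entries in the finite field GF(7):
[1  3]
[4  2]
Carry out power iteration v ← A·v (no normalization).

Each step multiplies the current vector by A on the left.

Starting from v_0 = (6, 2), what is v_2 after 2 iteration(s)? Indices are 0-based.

v_0 = (6, 2).
v_1 = A·v_0 = (5, 0).
v_2 = A·v_1 = (5, 6).

v_2 = (5, 6)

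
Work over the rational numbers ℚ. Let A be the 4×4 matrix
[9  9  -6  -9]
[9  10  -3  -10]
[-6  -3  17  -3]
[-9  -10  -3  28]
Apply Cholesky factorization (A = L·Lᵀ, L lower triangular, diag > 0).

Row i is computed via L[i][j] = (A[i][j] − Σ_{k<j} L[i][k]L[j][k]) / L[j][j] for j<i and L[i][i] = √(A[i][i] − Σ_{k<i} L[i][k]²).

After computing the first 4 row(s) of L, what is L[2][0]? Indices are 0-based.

Step 1: L[0][0] = √(9) = 3.
  L[1][0] = (9) / L[0][0] = 3.
Step 2: L[1][1] = √(1) = 1.
  L[2][0] = (-6) / L[0][0] = -2.
  L[2][1] = (3) / L[1][1] = 3.
Step 3: L[2][2] = √(4) = 2.
  L[3][0] = (-9) / L[0][0] = -3.
  L[3][1] = (-1) / L[1][1] = -1.
  L[3][2] = (-6) / L[2][2] = -3.
Step 4: L[3][3] = √(9) = 3.

L[2][0] = -2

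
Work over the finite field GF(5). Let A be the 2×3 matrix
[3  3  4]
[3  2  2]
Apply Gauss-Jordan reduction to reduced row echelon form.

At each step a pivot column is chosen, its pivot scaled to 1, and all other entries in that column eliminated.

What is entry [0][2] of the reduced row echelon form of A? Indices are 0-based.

step 1: normalize row 0 (÷3) = (1, 1, 3)
  row 1: subtract 3×row0 = (0, 4, 3)
step 2: normalize row 1 (÷4) = (0, 1, 2)
  row 0: subtract 1×row1 = (1, 0, 1)

M[0][2] = 1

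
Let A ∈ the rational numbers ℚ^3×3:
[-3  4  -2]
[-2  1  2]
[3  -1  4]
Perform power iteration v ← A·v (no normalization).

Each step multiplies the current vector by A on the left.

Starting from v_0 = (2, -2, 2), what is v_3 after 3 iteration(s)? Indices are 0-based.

v_0 = (2, -2, 2).
v_1 = A·v_0 = (-18, -2, 16).
v_2 = A·v_1 = (14, 66, 12).
v_3 = A·v_2 = (198, 62, 24).

v_3 = (198, 62, 24)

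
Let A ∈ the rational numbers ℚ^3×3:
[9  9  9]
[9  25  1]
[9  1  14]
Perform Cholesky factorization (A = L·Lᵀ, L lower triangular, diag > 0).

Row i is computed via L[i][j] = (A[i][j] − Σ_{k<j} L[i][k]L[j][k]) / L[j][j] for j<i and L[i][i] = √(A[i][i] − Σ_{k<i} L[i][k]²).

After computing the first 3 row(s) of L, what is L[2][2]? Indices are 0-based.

L[2][2] = 1

Step 1: L[0][0] = √(9) = 3.
  L[1][0] = (9) / L[0][0] = 3.
Step 2: L[1][1] = √(16) = 4.
  L[2][0] = (9) / L[0][0] = 3.
  L[2][1] = (-8) / L[1][1] = -2.
Step 3: L[2][2] = √(1) = 1.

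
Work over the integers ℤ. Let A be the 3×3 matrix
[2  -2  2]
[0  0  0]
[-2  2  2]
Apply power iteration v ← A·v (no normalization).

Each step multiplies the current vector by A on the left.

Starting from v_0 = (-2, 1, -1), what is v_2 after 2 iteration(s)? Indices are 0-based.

v_0 = (-2, 1, -1).
v_1 = A·v_0 = (-8, 0, 4).
v_2 = A·v_1 = (-8, 0, 24).

v_2 = (-8, 0, 24)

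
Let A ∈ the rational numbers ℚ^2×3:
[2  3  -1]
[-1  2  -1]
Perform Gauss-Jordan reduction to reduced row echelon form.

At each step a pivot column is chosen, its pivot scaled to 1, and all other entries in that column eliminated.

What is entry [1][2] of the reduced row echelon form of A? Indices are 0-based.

M[1][2] = -3/7

pivot(0,0)=2: scale R0 → (1, 3/2, -1/2)
  clear (1,0): R1 −= (-1)R0 → (0, 7/2, -3/2)
pivot(1,1)=7/2: scale R1 → (0, 1, -3/7)
  clear (0,1): R0 −= (3/2)R1 → (1, 0, 1/7)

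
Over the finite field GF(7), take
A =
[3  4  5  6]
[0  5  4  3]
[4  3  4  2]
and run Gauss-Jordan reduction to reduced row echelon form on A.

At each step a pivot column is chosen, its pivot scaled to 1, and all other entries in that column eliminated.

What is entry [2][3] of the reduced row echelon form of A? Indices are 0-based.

[1] R0 /= 3  ⇒  (1, 6, 4, 2)
     R2 -= 4·R0  ⇒  (0, 0, 2, 1)
[2] R1 /= 5  ⇒  (0, 1, 5, 2)
     R0 -= 6·R1  ⇒  (1, 0, 2, 4)
[3] R2 /= 2  ⇒  (0, 0, 1, 4)
     R0 -= 2·R2  ⇒  (1, 0, 0, 3)
     R1 -= 5·R2  ⇒  (0, 1, 0, 3)

M[2][3] = 4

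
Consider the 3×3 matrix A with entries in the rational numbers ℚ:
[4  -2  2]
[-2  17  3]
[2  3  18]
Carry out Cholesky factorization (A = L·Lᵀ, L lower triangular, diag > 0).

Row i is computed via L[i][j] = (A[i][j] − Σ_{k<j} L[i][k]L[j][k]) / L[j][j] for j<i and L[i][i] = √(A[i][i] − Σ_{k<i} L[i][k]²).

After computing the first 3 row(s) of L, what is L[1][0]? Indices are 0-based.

L[1][0] = -1

Step 1: L[0][0] = √(4) = 2.
  L[1][0] = (-2) / L[0][0] = -1.
Step 2: L[1][1] = √(16) = 4.
  L[2][0] = (2) / L[0][0] = 1.
  L[2][1] = (4) / L[1][1] = 1.
Step 3: L[2][2] = √(16) = 4.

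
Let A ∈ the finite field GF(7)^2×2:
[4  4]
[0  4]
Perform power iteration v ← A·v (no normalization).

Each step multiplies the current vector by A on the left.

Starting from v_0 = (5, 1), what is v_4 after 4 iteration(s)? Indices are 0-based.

v_4 = (1, 4)

v_0 = (5, 1).
v_1 = A·v_0 = (3, 4).
v_2 = A·v_1 = (0, 2).
v_3 = A·v_2 = (1, 1).
v_4 = A·v_3 = (1, 4).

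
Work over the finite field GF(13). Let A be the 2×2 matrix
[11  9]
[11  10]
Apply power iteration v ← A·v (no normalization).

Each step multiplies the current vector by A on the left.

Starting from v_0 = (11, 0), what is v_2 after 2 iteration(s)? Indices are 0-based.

v_0 = (11, 0).
v_1 = A·v_0 = (4, 4).
v_2 = A·v_1 = (2, 6).

v_2 = (2, 6)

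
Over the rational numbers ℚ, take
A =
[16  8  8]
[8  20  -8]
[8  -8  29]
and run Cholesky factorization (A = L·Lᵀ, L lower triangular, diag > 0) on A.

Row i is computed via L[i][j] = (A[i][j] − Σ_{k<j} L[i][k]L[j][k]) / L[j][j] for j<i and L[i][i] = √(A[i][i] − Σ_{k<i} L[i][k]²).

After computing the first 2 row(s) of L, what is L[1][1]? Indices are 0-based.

L[1][1] = 4

Step 1: L[0][0] = √(16) = 4.
  L[1][0] = (8) / L[0][0] = 2.
Step 2: L[1][1] = √(16) = 4.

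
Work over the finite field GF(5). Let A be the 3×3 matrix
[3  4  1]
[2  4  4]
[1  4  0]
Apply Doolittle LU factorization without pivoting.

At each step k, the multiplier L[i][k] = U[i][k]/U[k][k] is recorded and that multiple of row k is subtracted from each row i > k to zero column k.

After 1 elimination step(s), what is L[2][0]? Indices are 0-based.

k=0: U[0][0]=3
  eliminate (1,0): mult=4, new row 1: (0, 3, 0); set L[1][0]=4
  eliminate (2,0): mult=2, new row 2: (0, 1, 3); set L[2][0]=2

L[2][0] = 2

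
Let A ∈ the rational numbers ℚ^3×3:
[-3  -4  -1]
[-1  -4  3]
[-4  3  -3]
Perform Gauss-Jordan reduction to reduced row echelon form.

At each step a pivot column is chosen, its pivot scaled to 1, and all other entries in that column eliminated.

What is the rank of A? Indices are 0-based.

step 1: normalize row 0 (÷-3) = (1, 4/3, 1/3)
  row 1: subtract -1×row0 = (0, -8/3, 10/3)
  row 2: subtract -4×row0 = (0, 25/3, -5/3)
step 2: normalize row 1 (÷-8/3) = (0, 1, -5/4)
  row 0: subtract 4/3×row1 = (1, 0, 2)
  row 2: subtract 25/3×row1 = (0, 0, 35/4)
step 3: normalize row 2 (÷35/4) = (0, 0, 1)
  row 0: subtract 2×row2 = (1, 0, 0)
  row 1: subtract -5/4×row2 = (0, 1, 0)

rank = 3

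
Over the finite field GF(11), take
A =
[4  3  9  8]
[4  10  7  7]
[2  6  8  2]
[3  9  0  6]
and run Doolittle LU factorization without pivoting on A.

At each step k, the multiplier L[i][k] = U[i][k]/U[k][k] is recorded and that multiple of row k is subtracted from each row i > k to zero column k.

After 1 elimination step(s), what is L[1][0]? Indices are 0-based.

L[1][0] = 1

[col 0] pivot 4
  R1 -= 1*R0 → (0, 7, 9, 10)  (L[1][0] := 1)
  R2 -= 6*R0 → (0, 10, 9, 9)  (L[2][0] := 6)
  R3 -= 9*R0 → (0, 4, 7, 0)  (L[3][0] := 9)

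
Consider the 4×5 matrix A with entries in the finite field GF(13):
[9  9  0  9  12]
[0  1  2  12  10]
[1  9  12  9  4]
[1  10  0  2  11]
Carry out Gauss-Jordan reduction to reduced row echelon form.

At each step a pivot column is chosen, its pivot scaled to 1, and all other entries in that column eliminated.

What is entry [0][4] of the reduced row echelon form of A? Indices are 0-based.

[1] R0 /= 9  ⇒  (1, 1, 0, 1, 10)
     R2 -= 1·R0  ⇒  (0, 8, 12, 8, 7)
     R3 -= 1·R0  ⇒  (0, 9, 0, 1, 1)
[2] R1 /= 1  ⇒  (0, 1, 2, 12, 10)
     R0 -= 1·R1  ⇒  (1, 0, 11, 2, 0)
     R2 -= 8·R1  ⇒  (0, 0, 9, 3, 5)
     R3 -= 9·R1  ⇒  (0, 0, 8, 10, 2)
[3] R2 /= 9  ⇒  (0, 0, 1, 9, 2)
     R0 -= 11·R2  ⇒  (1, 0, 0, 7, 4)
     R1 -= 2·R2  ⇒  (0, 1, 0, 7, 6)
     R3 -= 8·R2  ⇒  (0, 0, 0, 3, 12)
[4] R3 /= 3  ⇒  (0, 0, 0, 1, 4)
     R0 -= 7·R3  ⇒  (1, 0, 0, 0, 2)
     R1 -= 7·R3  ⇒  (0, 1, 0, 0, 4)
     R2 -= 9·R3  ⇒  (0, 0, 1, 0, 5)

M[0][4] = 2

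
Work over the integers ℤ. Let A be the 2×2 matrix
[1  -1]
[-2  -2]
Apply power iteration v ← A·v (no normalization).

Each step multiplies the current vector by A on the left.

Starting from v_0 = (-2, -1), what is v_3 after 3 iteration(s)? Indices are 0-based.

v_3 = (3, 34)

v_0 = (-2, -1).
v_1 = A·v_0 = (-1, 6).
v_2 = A·v_1 = (-7, -10).
v_3 = A·v_2 = (3, 34).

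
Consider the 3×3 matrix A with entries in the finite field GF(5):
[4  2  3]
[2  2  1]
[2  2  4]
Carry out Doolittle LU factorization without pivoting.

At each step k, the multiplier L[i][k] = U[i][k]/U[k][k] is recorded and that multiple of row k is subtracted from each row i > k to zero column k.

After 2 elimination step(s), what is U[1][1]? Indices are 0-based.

Step 1: pivot at (0,0) is 4.
  row1 ← row1 − (3)·row0  ⇒  L[1][0]=3, U row1=(0, 1, 2)
  row2 ← row2 − (3)·row0  ⇒  L[2][0]=3, U row2=(0, 1, 0)
Step 2: pivot at (1,1) is 1.
  row2 ← row2 − (1)·row1  ⇒  L[2][1]=1, U row2=(0, 0, 3)

U[1][1] = 1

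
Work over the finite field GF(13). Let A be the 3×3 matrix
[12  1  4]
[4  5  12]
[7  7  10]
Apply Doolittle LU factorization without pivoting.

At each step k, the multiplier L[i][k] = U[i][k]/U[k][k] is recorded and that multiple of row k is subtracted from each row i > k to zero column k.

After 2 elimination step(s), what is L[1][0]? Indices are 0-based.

Step 1: pivot at (0,0) is 12.
  row1 ← row1 − (9)·row0  ⇒  L[1][0]=9, U row1=(0, 9, 2)
  row2 ← row2 − (6)·row0  ⇒  L[2][0]=6, U row2=(0, 1, 12)
Step 2: pivot at (1,1) is 9.
  row2 ← row2 − (3)·row1  ⇒  L[2][1]=3, U row2=(0, 0, 6)

L[1][0] = 9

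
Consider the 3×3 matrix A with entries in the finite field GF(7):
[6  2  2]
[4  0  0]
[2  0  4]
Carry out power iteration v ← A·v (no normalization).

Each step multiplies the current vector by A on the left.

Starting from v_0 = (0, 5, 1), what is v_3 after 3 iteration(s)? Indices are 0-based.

v_3 = (5, 5, 5)

v_0 = (0, 5, 1).
v_1 = A·v_0 = (5, 0, 4).
v_2 = A·v_1 = (3, 6, 5).
v_3 = A·v_2 = (5, 5, 5).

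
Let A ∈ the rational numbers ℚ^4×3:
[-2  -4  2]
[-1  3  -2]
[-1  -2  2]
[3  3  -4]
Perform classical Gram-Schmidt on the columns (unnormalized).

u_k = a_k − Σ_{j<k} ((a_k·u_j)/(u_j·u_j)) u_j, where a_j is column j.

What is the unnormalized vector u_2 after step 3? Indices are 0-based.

u_2 = (-202/157, -87/157, 56/157, -145/157)

Step 1: u_0 = a_0 = (-2, -1, -1, 3).
Step 2: u_1 = a_1 − (16/15)·u_0 = (-28/15, 61/15, -14/15, -1/5).
Step 3: u_2 = a_2 − (-16/15)·u_0 − (-97/157)·u_1 = (-202/157, -87/157, 56/157, -145/157).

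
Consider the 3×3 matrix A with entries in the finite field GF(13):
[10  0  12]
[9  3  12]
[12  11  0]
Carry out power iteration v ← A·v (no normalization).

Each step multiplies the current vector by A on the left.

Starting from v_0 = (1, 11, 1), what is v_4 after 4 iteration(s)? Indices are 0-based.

v_4 = (11, 10, 11)

v_0 = (1, 11, 1).
v_1 = A·v_0 = (9, 2, 3).
v_2 = A·v_1 = (9, 6, 0).
v_3 = A·v_2 = (12, 8, 5).
v_4 = A·v_3 = (11, 10, 11).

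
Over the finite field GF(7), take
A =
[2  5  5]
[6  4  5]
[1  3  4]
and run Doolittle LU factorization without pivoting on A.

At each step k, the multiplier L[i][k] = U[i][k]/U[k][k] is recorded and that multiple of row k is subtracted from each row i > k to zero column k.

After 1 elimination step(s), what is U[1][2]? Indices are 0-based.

Step 1: pivot at (0,0) is 2.
  row1 ← row1 − (3)·row0  ⇒  L[1][0]=3, U row1=(0, 3, 4)
  row2 ← row2 − (4)·row0  ⇒  L[2][0]=4, U row2=(0, 4, 5)

U[1][2] = 4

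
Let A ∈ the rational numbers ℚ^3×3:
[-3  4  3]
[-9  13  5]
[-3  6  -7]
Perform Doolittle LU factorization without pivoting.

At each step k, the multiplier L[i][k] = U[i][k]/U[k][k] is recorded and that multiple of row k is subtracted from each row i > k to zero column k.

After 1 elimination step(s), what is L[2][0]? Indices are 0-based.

Step 1: pivot at (0,0) is -3.
  row1 ← row1 − (3)·row0  ⇒  L[1][0]=3, U row1=(0, 1, -4)
  row2 ← row2 − (1)·row0  ⇒  L[2][0]=1, U row2=(0, 2, -10)

L[2][0] = 1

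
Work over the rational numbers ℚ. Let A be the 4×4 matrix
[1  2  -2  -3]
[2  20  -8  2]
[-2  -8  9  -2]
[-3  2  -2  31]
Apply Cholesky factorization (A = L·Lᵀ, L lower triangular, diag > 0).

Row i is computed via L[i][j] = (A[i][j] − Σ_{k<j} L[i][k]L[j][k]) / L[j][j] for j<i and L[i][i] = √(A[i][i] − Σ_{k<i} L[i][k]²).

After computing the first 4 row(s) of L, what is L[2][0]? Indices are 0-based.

Step 1: L[0][0] = √(1) = 1.
  L[1][0] = (2) / L[0][0] = 2.
Step 2: L[1][1] = √(16) = 4.
  L[2][0] = (-2) / L[0][0] = -2.
  L[2][1] = (-4) / L[1][1] = -1.
Step 3: L[2][2] = √(4) = 2.
  L[3][0] = (-3) / L[0][0] = -3.
  L[3][1] = (8) / L[1][1] = 2.
  L[3][2] = (-6) / L[2][2] = -3.
Step 4: L[3][3] = √(9) = 3.

L[2][0] = -2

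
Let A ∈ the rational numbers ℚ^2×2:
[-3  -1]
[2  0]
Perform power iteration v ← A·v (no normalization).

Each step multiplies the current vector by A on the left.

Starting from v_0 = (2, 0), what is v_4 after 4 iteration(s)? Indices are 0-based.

v_0 = (2, 0).
v_1 = A·v_0 = (-6, 4).
v_2 = A·v_1 = (14, -12).
v_3 = A·v_2 = (-30, 28).
v_4 = A·v_3 = (62, -60).

v_4 = (62, -60)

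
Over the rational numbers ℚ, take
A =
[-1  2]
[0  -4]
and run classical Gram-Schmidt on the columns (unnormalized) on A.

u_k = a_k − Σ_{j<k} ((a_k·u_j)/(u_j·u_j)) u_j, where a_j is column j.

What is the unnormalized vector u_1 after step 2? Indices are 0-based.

Step 1: u_0 = a_0 = (-1, 0).
Step 2: u_1 = a_1 − (-2)·u_0 = (0, -4).

u_1 = (0, -4)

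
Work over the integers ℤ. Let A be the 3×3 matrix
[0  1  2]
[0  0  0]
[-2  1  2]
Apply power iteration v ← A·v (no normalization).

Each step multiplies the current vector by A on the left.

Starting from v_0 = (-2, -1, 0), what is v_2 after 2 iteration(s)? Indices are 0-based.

v_2 = (6, 0, 8)

v_0 = (-2, -1, 0).
v_1 = A·v_0 = (-1, 0, 3).
v_2 = A·v_1 = (6, 0, 8).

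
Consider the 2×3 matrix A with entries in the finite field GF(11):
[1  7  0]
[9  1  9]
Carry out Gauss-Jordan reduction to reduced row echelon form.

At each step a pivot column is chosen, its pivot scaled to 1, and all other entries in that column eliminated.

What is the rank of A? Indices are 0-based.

[1] R0 /= 1  ⇒  (1, 7, 0)
     R1 -= 9·R0  ⇒  (0, 4, 9)
[2] R1 /= 4  ⇒  (0, 1, 5)
     R0 -= 7·R1  ⇒  (1, 0, 9)

rank = 2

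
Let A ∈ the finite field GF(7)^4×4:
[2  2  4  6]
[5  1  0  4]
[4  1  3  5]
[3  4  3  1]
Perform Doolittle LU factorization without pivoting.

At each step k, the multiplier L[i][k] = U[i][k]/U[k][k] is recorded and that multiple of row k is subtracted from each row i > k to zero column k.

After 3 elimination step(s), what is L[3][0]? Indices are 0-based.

L[3][0] = 5

k=0: U[0][0]=2
  eliminate (1,0): mult=6, new row 1: (0, 3, 4, 3); set L[1][0]=6
  eliminate (2,0): mult=2, new row 2: (0, 4, 2, 0); set L[2][0]=2
  eliminate (3,0): mult=5, new row 3: (0, 1, 4, 6); set L[3][0]=5
k=1: U[1][1]=3
  eliminate (2,1): mult=6, new row 2: (0, 0, 6, 3); set L[2][1]=6
  eliminate (3,1): mult=5, new row 3: (0, 0, 5, 5); set L[3][1]=5
k=2: U[2][2]=6
  eliminate (3,2): mult=2, new row 3: (0, 0, 0, 6); set L[3][2]=2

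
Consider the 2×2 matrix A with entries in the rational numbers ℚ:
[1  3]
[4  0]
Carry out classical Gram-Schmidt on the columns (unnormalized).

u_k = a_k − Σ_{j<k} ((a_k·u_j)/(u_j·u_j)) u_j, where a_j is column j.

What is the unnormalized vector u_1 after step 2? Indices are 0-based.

Step 1: u_0 = a_0 = (1, 4).
Step 2: u_1 = a_1 − (3/17)·u_0 = (48/17, -12/17).

u_1 = (48/17, -12/17)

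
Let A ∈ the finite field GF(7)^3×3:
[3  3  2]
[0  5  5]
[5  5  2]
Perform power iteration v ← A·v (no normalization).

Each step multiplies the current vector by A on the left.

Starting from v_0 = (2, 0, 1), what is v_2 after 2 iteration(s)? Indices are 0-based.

v_2 = (0, 1, 5)

v_0 = (2, 0, 1).
v_1 = A·v_0 = (1, 5, 5).
v_2 = A·v_1 = (0, 1, 5).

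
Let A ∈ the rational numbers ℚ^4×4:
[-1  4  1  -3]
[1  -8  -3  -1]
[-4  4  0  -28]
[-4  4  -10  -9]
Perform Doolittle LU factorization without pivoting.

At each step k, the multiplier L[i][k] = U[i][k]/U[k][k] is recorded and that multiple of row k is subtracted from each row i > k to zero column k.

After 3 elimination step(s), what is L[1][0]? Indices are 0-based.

L[1][0] = -1

[col 0] pivot -1
  R1 -= -1*R0 → (0, -4, -2, -4)  (L[1][0] := -1)
  R2 -= 4*R0 → (0, -12, -4, -16)  (L[2][0] := 4)
  R3 -= 4*R0 → (0, -12, -14, 3)  (L[3][0] := 4)
[col 1] pivot -4
  R2 -= 3*R1 → (0, 0, 2, -4)  (L[2][1] := 3)
  R3 -= 3*R1 → (0, 0, -8, 15)  (L[3][1] := 3)
[col 2] pivot 2
  R3 -= -4*R2 → (0, 0, 0, -1)  (L[3][2] := -4)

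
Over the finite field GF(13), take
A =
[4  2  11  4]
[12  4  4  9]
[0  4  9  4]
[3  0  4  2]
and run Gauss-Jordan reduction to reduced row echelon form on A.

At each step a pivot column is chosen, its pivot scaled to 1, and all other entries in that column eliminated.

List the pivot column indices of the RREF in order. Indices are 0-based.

step 1: normalize row 0 (÷4) = (1, 7, 6, 1)
  row 1: subtract 12×row0 = (0, 11, 10, 10)
  row 3: subtract 3×row0 = (0, 5, 12, 12)
step 2: normalize row 1 (÷11) = (0, 1, 8, 8)
  row 0: subtract 7×row1 = (1, 0, 2, 10)
  row 2: subtract 4×row1 = (0, 0, 3, 11)
  row 3: subtract 5×row1 = (0, 0, 11, 11)
step 3: normalize row 2 (÷3) = (0, 0, 1, 8)
  row 0: subtract 2×row2 = (1, 0, 0, 7)
  row 1: subtract 8×row2 = (0, 1, 0, 9)
  row 3: subtract 11×row2 = (0, 0, 0, 1)
step 4: normalize row 3 (÷1) = (0, 0, 0, 1)
  row 0: subtract 7×row3 = (1, 0, 0, 0)
  row 1: subtract 9×row3 = (0, 1, 0, 0)
  row 2: subtract 8×row3 = (0, 0, 1, 0)

pivot columns: 0, 1, 2, 3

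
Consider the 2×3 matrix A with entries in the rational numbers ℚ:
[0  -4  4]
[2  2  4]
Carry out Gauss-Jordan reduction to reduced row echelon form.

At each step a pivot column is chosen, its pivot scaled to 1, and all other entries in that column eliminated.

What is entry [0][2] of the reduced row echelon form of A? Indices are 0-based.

[1] R0 <-> R1
[1] R0 /= 2  ⇒  (1, 1, 2)
[2] R1 /= -4  ⇒  (0, 1, -1)
     R0 -= 1·R1  ⇒  (1, 0, 3)

M[0][2] = 3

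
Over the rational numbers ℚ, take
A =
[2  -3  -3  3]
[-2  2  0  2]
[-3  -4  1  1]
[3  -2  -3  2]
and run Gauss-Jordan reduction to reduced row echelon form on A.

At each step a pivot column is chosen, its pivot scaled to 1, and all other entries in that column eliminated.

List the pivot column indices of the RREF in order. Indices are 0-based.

pivot(0,0)=2: scale R0 → (1, -3/2, -3/2, 3/2)
  clear (1,0): R1 −= (-2)R0 → (0, -1, -3, 5)
  clear (2,0): R2 −= (-3)R0 → (0, -17/2, -7/2, 11/2)
  clear (3,0): R3 −= (3)R0 → (0, 5/2, 3/2, -5/2)
pivot(1,1)=-1: scale R1 → (0, 1, 3, -5)
  clear (0,1): R0 −= (-3/2)R1 → (1, 0, 3, -6)
  clear (2,1): R2 −= (-17/2)R1 → (0, 0, 22, -37)
  clear (3,1): R3 −= (5/2)R1 → (0, 0, -6, 10)
pivot(2,2)=22: scale R2 → (0, 0, 1, -37/22)
  clear (0,2): R0 −= (3)R2 → (1, 0, 0, -21/22)
  clear (1,2): R1 −= (3)R2 → (0, 1, 0, 1/22)
  clear (3,2): R3 −= (-6)R2 → (0, 0, 0, -1/11)
pivot(3,3)=-1/11: scale R3 → (0, 0, 0, 1)
  clear (0,3): R0 −= (-21/22)R3 → (1, 0, 0, 0)
  clear (1,3): R1 −= (1/22)R3 → (0, 1, 0, 0)
  clear (2,3): R2 −= (-37/22)R3 → (0, 0, 1, 0)

pivot columns: 0, 1, 2, 3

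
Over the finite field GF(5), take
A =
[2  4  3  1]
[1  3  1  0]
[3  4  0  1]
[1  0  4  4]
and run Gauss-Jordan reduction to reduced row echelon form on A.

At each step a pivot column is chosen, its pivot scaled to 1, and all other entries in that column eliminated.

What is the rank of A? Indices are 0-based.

[1] R0 /= 2  ⇒  (1, 2, 4, 3)
     R1 -= 1·R0  ⇒  (0, 1, 2, 2)
     R2 -= 3·R0  ⇒  (0, 3, 3, 2)
     R3 -= 1·R0  ⇒  (0, 3, 0, 1)
[2] R1 /= 1  ⇒  (0, 1, 2, 2)
     R0 -= 2·R1  ⇒  (1, 0, 0, 4)
     R2 -= 3·R1  ⇒  (0, 0, 2, 1)
     R3 -= 3·R1  ⇒  (0, 0, 4, 0)
[3] R2 /= 2  ⇒  (0, 0, 1, 3)
     R1 -= 2·R2  ⇒  (0, 1, 0, 1)
     R3 -= 4·R2  ⇒  (0, 0, 0, 3)
[4] R3 /= 3  ⇒  (0, 0, 0, 1)
     R0 -= 4·R3  ⇒  (1, 0, 0, 0)
     R1 -= 1·R3  ⇒  (0, 1, 0, 0)
     R2 -= 3·R3  ⇒  (0, 0, 1, 0)

rank = 4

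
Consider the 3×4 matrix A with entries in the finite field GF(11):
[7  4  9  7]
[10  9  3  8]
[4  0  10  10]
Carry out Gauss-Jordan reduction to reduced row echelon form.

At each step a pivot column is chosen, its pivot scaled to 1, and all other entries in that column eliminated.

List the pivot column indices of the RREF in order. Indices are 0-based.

pivot columns: 0, 1, 2

[1] R0 /= 7  ⇒  (1, 10, 6, 1)
     R1 -= 10·R0  ⇒  (0, 8, 9, 9)
     R2 -= 4·R0  ⇒  (0, 4, 8, 6)
[2] R1 /= 8  ⇒  (0, 1, 8, 8)
     R0 -= 10·R1  ⇒  (1, 0, 3, 9)
     R2 -= 4·R1  ⇒  (0, 0, 9, 7)
[3] R2 /= 9  ⇒  (0, 0, 1, 2)
     R0 -= 3·R2  ⇒  (1, 0, 0, 3)
     R1 -= 8·R2  ⇒  (0, 1, 0, 3)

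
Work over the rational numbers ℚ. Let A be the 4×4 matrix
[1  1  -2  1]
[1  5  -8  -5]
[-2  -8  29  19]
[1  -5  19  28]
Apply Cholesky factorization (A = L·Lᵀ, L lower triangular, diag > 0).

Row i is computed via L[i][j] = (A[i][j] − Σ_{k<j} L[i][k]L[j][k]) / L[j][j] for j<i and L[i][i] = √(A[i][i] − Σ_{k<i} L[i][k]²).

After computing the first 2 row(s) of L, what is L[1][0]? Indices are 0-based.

L[1][0] = 1

Step 1: L[0][0] = √(1) = 1.
  L[1][0] = (1) / L[0][0] = 1.
Step 2: L[1][1] = √(4) = 2.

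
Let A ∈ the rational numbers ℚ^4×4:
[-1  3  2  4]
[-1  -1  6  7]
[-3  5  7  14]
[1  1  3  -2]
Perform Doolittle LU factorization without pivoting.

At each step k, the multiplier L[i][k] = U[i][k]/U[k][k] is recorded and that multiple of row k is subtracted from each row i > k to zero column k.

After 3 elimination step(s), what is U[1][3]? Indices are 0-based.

U[1][3] = 3

[col 0] pivot -1
  R1 -= 1*R0 → (0, -4, 4, 3)  (L[1][0] := 1)
  R2 -= 3*R0 → (0, -4, 1, 2)  (L[2][0] := 3)
  R3 -= -1*R0 → (0, 4, 5, 2)  (L[3][0] := -1)
[col 1] pivot -4
  R2 -= 1*R1 → (0, 0, -3, -1)  (L[2][1] := 1)
  R3 -= -1*R1 → (0, 0, 9, 5)  (L[3][1] := -1)
[col 2] pivot -3
  R3 -= -3*R2 → (0, 0, 0, 2)  (L[3][2] := -3)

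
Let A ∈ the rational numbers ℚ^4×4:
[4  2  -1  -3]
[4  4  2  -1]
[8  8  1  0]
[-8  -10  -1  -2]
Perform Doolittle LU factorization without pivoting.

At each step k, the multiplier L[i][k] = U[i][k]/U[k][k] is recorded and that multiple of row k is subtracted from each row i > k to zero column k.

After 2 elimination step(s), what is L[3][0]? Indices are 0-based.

L[3][0] = -2

[col 0] pivot 4
  R1 -= 1*R0 → (0, 2, 3, 2)  (L[1][0] := 1)
  R2 -= 2*R0 → (0, 4, 3, 6)  (L[2][0] := 2)
  R3 -= -2*R0 → (0, -6, -3, -8)  (L[3][0] := -2)
[col 1] pivot 2
  R2 -= 2*R1 → (0, 0, -3, 2)  (L[2][1] := 2)
  R3 -= -3*R1 → (0, 0, 6, -2)  (L[3][1] := -3)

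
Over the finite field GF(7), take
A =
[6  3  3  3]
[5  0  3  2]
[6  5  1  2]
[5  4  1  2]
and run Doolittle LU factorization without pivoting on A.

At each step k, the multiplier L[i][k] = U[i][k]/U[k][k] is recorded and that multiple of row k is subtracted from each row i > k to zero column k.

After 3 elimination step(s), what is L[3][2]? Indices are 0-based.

L[3][2] = 6

k=0: U[0][0]=6
  eliminate (1,0): mult=2, new row 1: (0, 1, 4, 3); set L[1][0]=2
  eliminate (2,0): mult=1, new row 2: (0, 2, 5, 6); set L[2][0]=1
  eliminate (3,0): mult=2, new row 3: (0, 5, 2, 3); set L[3][0]=2
k=1: U[1][1]=1
  eliminate (2,1): mult=2, new row 2: (0, 0, 4, 0); set L[2][1]=2
  eliminate (3,1): mult=5, new row 3: (0, 0, 3, 2); set L[3][1]=5
k=2: U[2][2]=4
  eliminate (3,2): mult=6, new row 3: (0, 0, 0, 2); set L[3][2]=6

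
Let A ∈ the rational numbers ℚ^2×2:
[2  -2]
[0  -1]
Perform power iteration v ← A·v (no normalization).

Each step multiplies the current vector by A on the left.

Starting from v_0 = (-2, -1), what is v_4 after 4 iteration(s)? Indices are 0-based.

v_4 = (-22, -1)

v_0 = (-2, -1).
v_1 = A·v_0 = (-2, 1).
v_2 = A·v_1 = (-6, -1).
v_3 = A·v_2 = (-10, 1).
v_4 = A·v_3 = (-22, -1).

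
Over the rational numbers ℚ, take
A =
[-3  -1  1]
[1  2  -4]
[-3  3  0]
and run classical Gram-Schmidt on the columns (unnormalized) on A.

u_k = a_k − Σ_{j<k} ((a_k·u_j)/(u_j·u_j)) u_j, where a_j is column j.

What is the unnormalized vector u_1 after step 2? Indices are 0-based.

u_1 = (-31/19, 42/19, 45/19)

Step 1: u_0 = a_0 = (-3, 1, -3).
Step 2: u_1 = a_1 − (-4/19)·u_0 = (-31/19, 42/19, 45/19).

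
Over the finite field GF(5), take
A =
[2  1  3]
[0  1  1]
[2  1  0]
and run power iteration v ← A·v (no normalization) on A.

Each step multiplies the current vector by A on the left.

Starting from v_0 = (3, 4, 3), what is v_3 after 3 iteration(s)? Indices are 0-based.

v_0 = (3, 4, 3).
v_1 = A·v_0 = (4, 2, 0).
v_2 = A·v_1 = (0, 2, 0).
v_3 = A·v_2 = (2, 2, 2).

v_3 = (2, 2, 2)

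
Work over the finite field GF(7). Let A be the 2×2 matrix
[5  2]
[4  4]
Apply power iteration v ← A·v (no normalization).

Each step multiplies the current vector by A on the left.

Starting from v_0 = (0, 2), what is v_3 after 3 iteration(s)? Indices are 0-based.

v_3 = (3, 0)

v_0 = (0, 2).
v_1 = A·v_0 = (4, 1).
v_2 = A·v_1 = (1, 6).
v_3 = A·v_2 = (3, 0).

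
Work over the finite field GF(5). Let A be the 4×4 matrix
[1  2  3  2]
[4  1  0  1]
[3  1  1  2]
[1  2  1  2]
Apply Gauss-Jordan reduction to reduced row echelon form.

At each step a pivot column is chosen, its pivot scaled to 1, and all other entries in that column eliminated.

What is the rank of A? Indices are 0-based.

step 1: normalize row 0 (÷1) = (1, 2, 3, 2)
  row 1: subtract 4×row0 = (0, 3, 3, 3)
  row 2: subtract 3×row0 = (0, 0, 2, 1)
  row 3: subtract 1×row0 = (0, 0, 3, 0)
step 2: normalize row 1 (÷3) = (0, 1, 1, 1)
  row 0: subtract 2×row1 = (1, 0, 1, 0)
step 3: normalize row 2 (÷2) = (0, 0, 1, 3)
  row 0: subtract 1×row2 = (1, 0, 0, 2)
  row 1: subtract 1×row2 = (0, 1, 0, 3)
  row 3: subtract 3×row2 = (0, 0, 0, 1)
step 4: normalize row 3 (÷1) = (0, 0, 0, 1)
  row 0: subtract 2×row3 = (1, 0, 0, 0)
  row 1: subtract 3×row3 = (0, 1, 0, 0)
  row 2: subtract 3×row3 = (0, 0, 1, 0)

rank = 4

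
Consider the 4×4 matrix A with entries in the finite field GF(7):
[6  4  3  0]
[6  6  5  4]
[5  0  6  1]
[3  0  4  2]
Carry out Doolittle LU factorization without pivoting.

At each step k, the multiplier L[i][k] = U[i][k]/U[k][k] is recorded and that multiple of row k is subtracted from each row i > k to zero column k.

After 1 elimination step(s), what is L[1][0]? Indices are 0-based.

[col 0] pivot 6
  R1 -= 1*R0 → (0, 2, 2, 4)  (L[1][0] := 1)
  R2 -= 2*R0 → (0, 6, 0, 1)  (L[2][0] := 2)
  R3 -= 4*R0 → (0, 5, 6, 2)  (L[3][0] := 4)

L[1][0] = 1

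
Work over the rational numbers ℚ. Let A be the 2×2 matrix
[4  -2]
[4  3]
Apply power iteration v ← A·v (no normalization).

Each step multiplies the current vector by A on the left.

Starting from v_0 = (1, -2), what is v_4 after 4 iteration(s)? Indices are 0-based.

v_0 = (1, -2).
v_1 = A·v_0 = (8, -2).
v_2 = A·v_1 = (36, 26).
v_3 = A·v_2 = (92, 222).
v_4 = A·v_3 = (-76, 1034).

v_4 = (-76, 1034)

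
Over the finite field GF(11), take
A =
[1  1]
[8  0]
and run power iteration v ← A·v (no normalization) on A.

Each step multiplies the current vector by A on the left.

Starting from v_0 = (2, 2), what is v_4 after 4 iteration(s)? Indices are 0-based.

v_0 = (2, 2).
v_1 = A·v_0 = (4, 5).
v_2 = A·v_1 = (9, 10).
v_3 = A·v_2 = (8, 6).
v_4 = A·v_3 = (3, 9).

v_4 = (3, 9)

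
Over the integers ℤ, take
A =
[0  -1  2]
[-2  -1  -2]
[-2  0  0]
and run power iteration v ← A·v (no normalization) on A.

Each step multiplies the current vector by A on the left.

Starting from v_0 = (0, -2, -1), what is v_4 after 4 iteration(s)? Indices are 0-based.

v_4 = (4, -36, -8)

v_0 = (0, -2, -1).
v_1 = A·v_0 = (0, 4, 0).
v_2 = A·v_1 = (-4, -4, 0).
v_3 = A·v_2 = (4, 12, 8).
v_4 = A·v_3 = (4, -36, -8).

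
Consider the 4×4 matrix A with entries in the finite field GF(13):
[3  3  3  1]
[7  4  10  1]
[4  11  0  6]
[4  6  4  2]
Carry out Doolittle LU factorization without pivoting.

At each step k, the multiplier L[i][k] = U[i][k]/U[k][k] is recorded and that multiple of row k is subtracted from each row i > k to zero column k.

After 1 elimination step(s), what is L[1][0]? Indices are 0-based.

L[1][0] = 11

k=0: U[0][0]=3
  eliminate (1,0): mult=11, new row 1: (0, 10, 3, 3); set L[1][0]=11
  eliminate (2,0): mult=10, new row 2: (0, 7, 9, 9); set L[2][0]=10
  eliminate (3,0): mult=10, new row 3: (0, 2, 0, 5); set L[3][0]=10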